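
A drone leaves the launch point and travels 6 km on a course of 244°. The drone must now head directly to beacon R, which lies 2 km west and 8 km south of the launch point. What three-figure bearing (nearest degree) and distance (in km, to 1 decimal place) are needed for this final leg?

148°, 6.4 km

Leg 1 (244°, 6 km): east 6 sin 244° = -5.39, north 6 cos 244° = -2.63
Current position: (-5.39, -2.63). Target: (-2, -8). Remaining: Δeast = 3.39, Δnorth = -5.37.
Bearing = atan2(3.39, -5.37) mod 360° = 147.71°; distance = √((3.39)² + (-5.37)²) = 6.352 km.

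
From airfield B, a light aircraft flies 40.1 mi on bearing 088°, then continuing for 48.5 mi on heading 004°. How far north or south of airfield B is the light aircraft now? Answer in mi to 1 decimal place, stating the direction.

49.8 mi north

Leg 1 (088°, 40.1 mi): east 40.1 sin 88° = 40.08, north 40.1 cos 88° = 1.40
Leg 2 (004°, 48.5 mi): east 48.5 sin 4° = 3.38, north 48.5 cos 4° = 48.38
Net north component: 49.78 mi.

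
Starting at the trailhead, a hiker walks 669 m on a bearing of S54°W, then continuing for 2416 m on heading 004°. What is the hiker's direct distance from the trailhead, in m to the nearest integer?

2051 m

Leg 1 (S54°W, 669 m): east 669 sin 234° = -541.23, north 669 cos 234° = -393.23
Leg 2 (004°, 2416 m): east 2416 sin 4° = 168.53, north 2416 cos 4° = 2410.11
Net: -372.70 east, 2016.89 north. Distance = √((-372.70)² + (2016.89)²) = 2051.033 m.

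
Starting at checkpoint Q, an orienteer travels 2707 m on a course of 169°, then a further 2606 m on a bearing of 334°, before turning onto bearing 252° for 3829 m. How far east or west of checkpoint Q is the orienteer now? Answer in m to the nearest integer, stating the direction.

4267 m west

Leg 1 (169°, 2707 m): east 2707 sin 169° = 516.52, north 2707 cos 169° = -2657.26
Leg 2 (334°, 2606 m): east 2606 sin 334° = -1142.40, north 2606 cos 334° = 2342.26
Leg 3 (252°, 3829 m): east 3829 sin 252° = -3641.60, north 3829 cos 252° = -1183.23
Net east component: -4267.47 m.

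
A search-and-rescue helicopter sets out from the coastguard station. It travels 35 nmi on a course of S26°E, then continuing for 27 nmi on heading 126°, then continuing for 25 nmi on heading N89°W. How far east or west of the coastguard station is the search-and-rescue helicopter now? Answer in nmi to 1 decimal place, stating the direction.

12.2 nmi east

Leg 1 (S26°E, 35 nmi): east 35 sin 154° = 15.34, north 35 cos 154° = -31.46
Leg 2 (126°, 27 nmi): east 27 sin 126° = 21.84, north 27 cos 126° = -15.87
Leg 3 (N89°W, 25 nmi): east 25 sin 271° = -25.00, north 25 cos 271° = 0.44
Net east component: 12.19 nmi.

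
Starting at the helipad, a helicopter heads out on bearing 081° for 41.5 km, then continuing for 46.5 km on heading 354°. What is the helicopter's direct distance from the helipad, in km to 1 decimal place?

Leg 1 (081°, 41.5 km): east 41.5 sin 81° = 40.99, north 41.5 cos 81° = 6.49
Leg 2 (354°, 46.5 km): east 46.5 sin 354° = -4.86, north 46.5 cos 354° = 46.25
Net: 36.13 east, 52.74 north. Distance = √((36.13)² + (52.74)²) = 63.926 km.

63.9 km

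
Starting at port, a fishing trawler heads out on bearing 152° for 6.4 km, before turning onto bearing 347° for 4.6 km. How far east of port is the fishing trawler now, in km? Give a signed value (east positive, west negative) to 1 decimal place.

2.0 km

Leg 1 (152°, 6.4 km): east 6.4 sin 152° = 3.00, north 6.4 cos 152° = -5.65
Leg 2 (347°, 4.6 km): east 4.6 sin 347° = -1.03, north 4.6 cos 347° = 4.48
Net east component: 1.97 km.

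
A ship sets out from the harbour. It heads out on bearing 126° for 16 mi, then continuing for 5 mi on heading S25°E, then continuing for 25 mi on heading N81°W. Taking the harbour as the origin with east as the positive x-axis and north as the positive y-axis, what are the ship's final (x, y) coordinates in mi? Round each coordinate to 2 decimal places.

Leg 1 (126°, 16 mi): east 16 sin 126° = 12.94, north 16 cos 126° = -9.40
Leg 2 (S25°E, 5 mi): east 5 sin 155° = 2.11, north 5 cos 155° = -4.53
Leg 3 (N81°W, 25 mi): east 25 sin 279° = -24.69, north 25 cos 279° = 3.91
Summing: -9.63 mi east, -10.03 mi north → (-9.63, -10.03).

(-9.63, -10.03)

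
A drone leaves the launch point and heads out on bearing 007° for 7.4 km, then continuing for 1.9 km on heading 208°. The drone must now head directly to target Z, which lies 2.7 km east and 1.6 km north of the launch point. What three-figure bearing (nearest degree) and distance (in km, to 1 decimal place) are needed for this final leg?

147°, 4.9 km

Leg 1 (007°, 7.4 km): east 7.4 sin 7° = 0.90, north 7.4 cos 7° = 7.34
Leg 2 (208°, 1.9 km): east 1.9 sin 208° = -0.89, north 1.9 cos 208° = -1.68
Current position: (0.01, 5.67). Target: (2.7, 1.6). Remaining: Δeast = 2.69, Δnorth = -4.07.
Bearing = atan2(2.69, -4.07) mod 360° = 146.52°; distance = √((2.69)² + (-4.07)²) = 4.876 km.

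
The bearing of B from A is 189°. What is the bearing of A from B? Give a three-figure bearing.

Back-bearing = 189° − 180° = 009°.

009°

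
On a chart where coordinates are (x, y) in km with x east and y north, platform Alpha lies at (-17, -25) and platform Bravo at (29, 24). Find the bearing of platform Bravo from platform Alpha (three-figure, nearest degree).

043°

Δeast = 29 − -17 = 46.00; Δnorth = 24 − -25 = 49.00.
Bearing = atan2(Δeast, Δnorth) mod 360° = 43.19° ≈ 043°.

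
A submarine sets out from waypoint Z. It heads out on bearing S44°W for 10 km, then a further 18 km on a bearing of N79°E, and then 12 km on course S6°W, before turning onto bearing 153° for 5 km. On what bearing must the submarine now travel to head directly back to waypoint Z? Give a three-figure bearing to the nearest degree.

Leg 1 (S44°W, 10 km): east 10 sin 224° = -6.95, north 10 cos 224° = -7.19
Leg 2 (N79°E, 18 km): east 18 sin 79° = 17.67, north 18 cos 79° = 3.43
Leg 3 (S6°W, 12 km): east 12 sin 186° = -1.25, north 12 cos 186° = -11.93
Leg 4 (153°, 5 km): east 5 sin 153° = 2.27, north 5 cos 153° = -4.46
Net displacement: 11.74 east, -20.15 north. Direction back to start is (-11.74, 20.15): bearing = atan2(-11.74, 20.15) mod 360° = 329.77° ≈ 330°.

330°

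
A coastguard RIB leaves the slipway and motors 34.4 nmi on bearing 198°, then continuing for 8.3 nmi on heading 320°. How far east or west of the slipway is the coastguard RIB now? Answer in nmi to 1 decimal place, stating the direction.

Leg 1 (198°, 34.4 nmi): east 34.4 sin 198° = -10.63, north 34.4 cos 198° = -32.72
Leg 2 (320°, 8.3 nmi): east 8.3 sin 320° = -5.34, north 8.3 cos 320° = 6.36
Net east component: -15.97 nmi.

16.0 nmi west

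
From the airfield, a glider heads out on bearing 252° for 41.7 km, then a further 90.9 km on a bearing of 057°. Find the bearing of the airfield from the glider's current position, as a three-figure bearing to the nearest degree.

225°

Leg 1 (252°, 41.7 km): east 41.7 sin 252° = -39.66, north 41.7 cos 252° = -12.89
Leg 2 (057°, 90.9 km): east 90.9 sin 57° = 76.24, north 90.9 cos 57° = 49.51
Net displacement: 36.58 east, 36.62 north. Direction back to start is (-36.58, -36.62): bearing = atan2(-36.58, -36.62) mod 360° = 224.96° ≈ 225°.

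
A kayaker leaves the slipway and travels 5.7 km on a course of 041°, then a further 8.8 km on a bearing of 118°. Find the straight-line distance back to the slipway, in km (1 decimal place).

Leg 1 (041°, 5.7 km): east 5.7 sin 41° = 3.74, north 5.7 cos 41° = 4.30
Leg 2 (118°, 8.8 km): east 8.8 sin 118° = 7.77, north 8.8 cos 118° = -4.13
Net: 11.51 east, 0.17 north. Distance = √((11.51)² + (0.17)²) = 11.511 km.

11.5 km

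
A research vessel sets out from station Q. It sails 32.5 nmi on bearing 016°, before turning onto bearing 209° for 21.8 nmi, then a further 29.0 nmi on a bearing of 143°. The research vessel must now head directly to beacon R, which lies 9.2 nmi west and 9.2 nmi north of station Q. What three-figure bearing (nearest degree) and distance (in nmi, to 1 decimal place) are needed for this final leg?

Leg 1 (016°, 32.5 nmi): east 32.5 sin 16° = 8.96, north 32.5 cos 16° = 31.24
Leg 2 (209°, 21.8 nmi): east 21.8 sin 209° = -10.57, north 21.8 cos 209° = -19.07
Leg 3 (143°, 29.0 nmi): east 29.0 sin 143° = 17.45, north 29.0 cos 143° = -23.16
Current position: (15.84, -10.99). Target: (-9.2, 9.2). Remaining: Δeast = -25.04, Δnorth = 20.19.
Bearing = atan2(-25.04, 20.19) mod 360° = 308.87°; distance = √((-25.04)² + (20.19)²) = 32.165 nmi.

309°, 32.2 nmi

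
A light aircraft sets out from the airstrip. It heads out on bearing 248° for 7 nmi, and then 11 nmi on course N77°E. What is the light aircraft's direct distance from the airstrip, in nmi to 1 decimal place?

4.2 nmi

Leg 1 (248°, 7 nmi): east 7 sin 248° = -6.49, north 7 cos 248° = -2.62
Leg 2 (N77°E, 11 nmi): east 11 sin 77° = 10.72, north 11 cos 77° = 2.47
Net: 4.23 east, -0.15 north. Distance = √((4.23)² + (-0.15)²) = 4.230 nmi.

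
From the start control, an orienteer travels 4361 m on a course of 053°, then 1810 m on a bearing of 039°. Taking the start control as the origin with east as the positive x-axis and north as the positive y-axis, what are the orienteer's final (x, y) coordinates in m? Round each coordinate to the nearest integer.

(4622, 4031)

Leg 1 (053°, 4361 m): east 4361 sin 53° = 3482.85, north 4361 cos 53° = 2624.52
Leg 2 (039°, 1810 m): east 1810 sin 39° = 1139.07, north 1810 cos 39° = 1406.63
Summing: 4621.92 m east, 4031.15 m north → (4622, 4031).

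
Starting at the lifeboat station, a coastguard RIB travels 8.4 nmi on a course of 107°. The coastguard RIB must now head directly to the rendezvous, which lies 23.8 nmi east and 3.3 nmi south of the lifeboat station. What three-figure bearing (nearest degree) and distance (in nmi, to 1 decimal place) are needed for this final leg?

093°, 15.8 nmi

Leg 1 (107°, 8.4 nmi): east 8.4 sin 107° = 8.03, north 8.4 cos 107° = -2.46
Current position: (8.03, -2.46). Target: (23.8, -3.3). Remaining: Δeast = 15.77, Δnorth = -0.84.
Bearing = atan2(15.77, -0.84) mod 360° = 93.06°; distance = √((15.77)² + (-0.84)²) = 15.790 nmi.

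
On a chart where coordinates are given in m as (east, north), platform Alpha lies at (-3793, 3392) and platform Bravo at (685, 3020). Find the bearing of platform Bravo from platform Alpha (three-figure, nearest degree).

095°

Δeast = 685 − -3793 = 4478.00; Δnorth = 3020 − 3392 = -372.00.
Bearing = atan2(Δeast, Δnorth) mod 360° = 94.75° ≈ 095°.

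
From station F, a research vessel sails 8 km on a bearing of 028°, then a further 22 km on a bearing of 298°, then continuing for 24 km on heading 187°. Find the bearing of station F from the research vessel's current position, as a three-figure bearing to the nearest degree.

071°

Leg 1 (028°, 8 km): east 8 sin 28° = 3.76, north 8 cos 28° = 7.06
Leg 2 (298°, 22 km): east 22 sin 298° = -19.42, north 22 cos 298° = 10.33
Leg 3 (187°, 24 km): east 24 sin 187° = -2.92, north 24 cos 187° = -23.82
Net displacement: -18.59 east, -6.43 north. Direction back to start is (18.59, 6.43): bearing = atan2(18.59, 6.43) mod 360° = 70.93° ≈ 071°.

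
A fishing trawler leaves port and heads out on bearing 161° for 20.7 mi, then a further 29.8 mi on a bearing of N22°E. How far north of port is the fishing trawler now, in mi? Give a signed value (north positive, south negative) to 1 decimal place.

8.1 mi

Leg 1 (161°, 20.7 mi): east 20.7 sin 161° = 6.74, north 20.7 cos 161° = -19.57
Leg 2 (N22°E, 29.8 mi): east 29.8 sin 22° = 11.16, north 29.8 cos 22° = 27.63
Net north component: 8.06 mi.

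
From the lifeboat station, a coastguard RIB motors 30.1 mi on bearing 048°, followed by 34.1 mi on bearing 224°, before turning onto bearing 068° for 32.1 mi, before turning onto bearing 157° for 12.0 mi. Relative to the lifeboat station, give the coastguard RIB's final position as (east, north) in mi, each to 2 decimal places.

Leg 1 (048°, 30.1 mi): east 30.1 sin 48° = 22.37, north 30.1 cos 48° = 20.14
Leg 2 (224°, 34.1 mi): east 34.1 sin 224° = -23.69, north 34.1 cos 224° = -24.53
Leg 3 (068°, 32.1 mi): east 32.1 sin 68° = 29.76, north 32.1 cos 68° = 12.02
Leg 4 (157°, 12.0 mi): east 12.0 sin 157° = 4.69, north 12.0 cos 157° = -11.05
Summing: 33.13 mi east, -3.41 mi north → (33.13, -3.41).

(33.13, -3.41)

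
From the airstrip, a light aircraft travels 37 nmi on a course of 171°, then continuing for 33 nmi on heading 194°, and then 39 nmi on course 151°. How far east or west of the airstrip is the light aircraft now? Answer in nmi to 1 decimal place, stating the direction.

Leg 1 (171°, 37 nmi): east 37 sin 171° = 5.79, north 37 cos 171° = -36.54
Leg 2 (194°, 33 nmi): east 33 sin 194° = -7.98, north 33 cos 194° = -32.02
Leg 3 (151°, 39 nmi): east 39 sin 151° = 18.91, north 39 cos 151° = -34.11
Net east component: 16.71 nmi.

16.7 nmi east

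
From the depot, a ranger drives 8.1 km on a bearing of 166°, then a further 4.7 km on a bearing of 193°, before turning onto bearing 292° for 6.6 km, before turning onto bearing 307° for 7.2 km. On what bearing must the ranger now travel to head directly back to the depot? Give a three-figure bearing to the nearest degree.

063°

Leg 1 (166°, 8.1 km): east 8.1 sin 166° = 1.96, north 8.1 cos 166° = -7.86
Leg 2 (193°, 4.7 km): east 4.7 sin 193° = -1.06, north 4.7 cos 193° = -4.58
Leg 3 (292°, 6.6 km): east 6.6 sin 292° = -6.12, north 6.6 cos 292° = 2.47
Leg 4 (307°, 7.2 km): east 7.2 sin 307° = -5.75, north 7.2 cos 307° = 4.33
Net displacement: -10.97 east, -5.63 north. Direction back to start is (10.97, 5.63): bearing = atan2(10.97, 5.63) mod 360° = 62.81° ≈ 063°.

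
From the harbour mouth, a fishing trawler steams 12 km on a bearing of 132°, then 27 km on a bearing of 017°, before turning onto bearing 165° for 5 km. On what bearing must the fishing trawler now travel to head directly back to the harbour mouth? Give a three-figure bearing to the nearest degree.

234°

Leg 1 (132°, 12 km): east 12 sin 132° = 8.92, north 12 cos 132° = -8.03
Leg 2 (017°, 27 km): east 27 sin 17° = 7.89, north 27 cos 17° = 25.82
Leg 3 (165°, 5 km): east 5 sin 165° = 1.29, north 5 cos 165° = -4.83
Net displacement: 18.11 east, 12.96 north. Direction back to start is (-18.11, -12.96): bearing = atan2(-18.11, -12.96) mod 360° = 234.40° ≈ 234°.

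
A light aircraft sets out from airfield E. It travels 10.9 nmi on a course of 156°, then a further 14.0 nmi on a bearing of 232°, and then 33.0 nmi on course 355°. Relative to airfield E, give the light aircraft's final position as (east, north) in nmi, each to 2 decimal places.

(-9.47, 14.30)

Leg 1 (156°, 10.9 nmi): east 10.9 sin 156° = 4.43, north 10.9 cos 156° = -9.96
Leg 2 (232°, 14.0 nmi): east 14.0 sin 232° = -11.03, north 14.0 cos 232° = -8.62
Leg 3 (355°, 33.0 nmi): east 33.0 sin 355° = -2.88, north 33.0 cos 355° = 32.87
Summing: -9.47 nmi east, 14.30 nmi north → (-9.47, 14.30).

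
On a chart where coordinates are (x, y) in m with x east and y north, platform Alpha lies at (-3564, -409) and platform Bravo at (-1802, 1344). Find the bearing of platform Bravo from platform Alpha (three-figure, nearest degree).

Δeast = -1802 − -3564 = 1762.00; Δnorth = 1344 − -409 = 1753.00.
Bearing = atan2(Δeast, Δnorth) mod 360° = 45.15° ≈ 045°.

045°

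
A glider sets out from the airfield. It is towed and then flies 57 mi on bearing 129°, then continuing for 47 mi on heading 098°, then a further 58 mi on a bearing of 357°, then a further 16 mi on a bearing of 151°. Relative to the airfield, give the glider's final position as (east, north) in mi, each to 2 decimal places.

Leg 1 (129°, 57 mi): east 57 sin 129° = 44.30, north 57 cos 129° = -35.87
Leg 2 (098°, 47 mi): east 47 sin 98° = 46.54, north 47 cos 98° = -6.54
Leg 3 (357°, 58 mi): east 58 sin 357° = -3.04, north 58 cos 357° = 57.92
Leg 4 (151°, 16 mi): east 16 sin 151° = 7.76, north 16 cos 151° = -13.99
Summing: 95.56 mi east, 1.51 mi north → (95.56, 1.51).

(95.56, 1.51)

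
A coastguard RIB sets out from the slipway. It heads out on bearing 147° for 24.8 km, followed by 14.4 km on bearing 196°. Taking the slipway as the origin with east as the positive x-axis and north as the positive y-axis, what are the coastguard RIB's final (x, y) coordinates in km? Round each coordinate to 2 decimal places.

Leg 1 (147°, 24.8 km): east 24.8 sin 147° = 13.51, north 24.8 cos 147° = -20.80
Leg 2 (196°, 14.4 km): east 14.4 sin 196° = -3.97, north 14.4 cos 196° = -13.84
Summing: 9.54 km east, -34.64 km north → (9.54, -34.64).

(9.54, -34.64)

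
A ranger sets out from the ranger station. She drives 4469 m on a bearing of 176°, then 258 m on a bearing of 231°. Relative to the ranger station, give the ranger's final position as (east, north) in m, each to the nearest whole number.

Leg 1 (176°, 4469 m): east 4469 sin 176° = 311.74, north 4469 cos 176° = -4458.11
Leg 2 (231°, 258 m): east 258 sin 231° = -200.50, north 258 cos 231° = -162.36
Summing: 111.24 m east, -4620.48 m north → (111, -4620).

(111, -4620)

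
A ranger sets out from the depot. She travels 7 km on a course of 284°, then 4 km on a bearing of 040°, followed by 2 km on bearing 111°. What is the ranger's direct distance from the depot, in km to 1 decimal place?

4.7 km

Leg 1 (284°, 7 km): east 7 sin 284° = -6.79, north 7 cos 284° = 1.69
Leg 2 (040°, 4 km): east 4 sin 40° = 2.57, north 4 cos 40° = 3.06
Leg 3 (111°, 2 km): east 2 sin 111° = 1.87, north 2 cos 111° = -0.72
Net: -2.35 east, 4.04 north. Distance = √((-2.35)² + (4.04)²) = 4.676 km.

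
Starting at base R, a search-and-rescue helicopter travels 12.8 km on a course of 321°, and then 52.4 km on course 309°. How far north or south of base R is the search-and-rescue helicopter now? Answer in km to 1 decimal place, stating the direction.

42.9 km north

Leg 1 (321°, 12.8 km): east 12.8 sin 321° = -8.06, north 12.8 cos 321° = 9.95
Leg 2 (309°, 52.4 km): east 52.4 sin 309° = -40.72, north 52.4 cos 309° = 32.98
Net north component: 42.92 km.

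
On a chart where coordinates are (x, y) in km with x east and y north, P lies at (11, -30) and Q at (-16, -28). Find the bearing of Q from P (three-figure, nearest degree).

274°

Δeast = -16 − 11 = -27.00; Δnorth = -28 − -30 = 2.00.
Bearing = atan2(Δeast, Δnorth) mod 360° = 274.24° ≈ 274°.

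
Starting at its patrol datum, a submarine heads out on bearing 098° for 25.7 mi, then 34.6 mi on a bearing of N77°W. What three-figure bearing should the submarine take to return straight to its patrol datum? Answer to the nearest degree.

Leg 1 (098°, 25.7 mi): east 25.7 sin 98° = 25.45, north 25.7 cos 98° = -3.58
Leg 2 (N77°W, 34.6 mi): east 34.6 sin 283° = -33.71, north 34.6 cos 283° = 7.78
Net displacement: -8.26 east, 4.21 north. Direction back to start is (8.26, -4.21): bearing = atan2(8.26, -4.21) mod 360° = 116.98° ≈ 117°.

117°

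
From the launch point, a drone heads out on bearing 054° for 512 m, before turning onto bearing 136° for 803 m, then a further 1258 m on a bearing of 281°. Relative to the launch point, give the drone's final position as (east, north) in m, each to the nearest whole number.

Leg 1 (054°, 512 m): east 512 sin 54° = 414.22, north 512 cos 54° = 300.95
Leg 2 (136°, 803 m): east 803 sin 136° = 557.81, north 803 cos 136° = -577.63
Leg 3 (281°, 1258 m): east 1258 sin 281° = -1234.89, north 1258 cos 281° = 240.04
Summing: -262.86 m east, -36.65 m north → (-263, -37).

(-263, -37)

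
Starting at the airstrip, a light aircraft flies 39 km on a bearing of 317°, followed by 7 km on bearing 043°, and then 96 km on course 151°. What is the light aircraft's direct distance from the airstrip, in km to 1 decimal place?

Leg 1 (317°, 39 km): east 39 sin 317° = -26.60, north 39 cos 317° = 28.52
Leg 2 (043°, 7 km): east 7 sin 43° = 4.77, north 7 cos 43° = 5.12
Leg 3 (151°, 96 km): east 96 sin 151° = 46.54, north 96 cos 151° = -83.96
Net: 24.72 east, -50.32 north. Distance = √((24.72)² + (-50.32)²) = 56.064 km.

56.1 km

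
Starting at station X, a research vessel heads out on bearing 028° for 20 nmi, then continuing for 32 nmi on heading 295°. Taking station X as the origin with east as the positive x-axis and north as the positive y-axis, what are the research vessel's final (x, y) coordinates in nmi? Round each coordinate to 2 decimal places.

Leg 1 (028°, 20 nmi): east 20 sin 28° = 9.39, north 20 cos 28° = 17.66
Leg 2 (295°, 32 nmi): east 32 sin 295° = -29.00, north 32 cos 295° = 13.52
Summing: -19.61 nmi east, 31.18 nmi north → (-19.61, 31.18).

(-19.61, 31.18)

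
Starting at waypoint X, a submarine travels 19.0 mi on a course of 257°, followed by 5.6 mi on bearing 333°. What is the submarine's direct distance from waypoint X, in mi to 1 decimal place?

21.1 mi

Leg 1 (257°, 19.0 mi): east 19.0 sin 257° = -18.51, north 19.0 cos 257° = -4.27
Leg 2 (333°, 5.6 mi): east 5.6 sin 333° = -2.54, north 5.6 cos 333° = 4.99
Net: -21.06 east, 0.72 north. Distance = √((-21.06)² + (0.72)²) = 21.068 mi.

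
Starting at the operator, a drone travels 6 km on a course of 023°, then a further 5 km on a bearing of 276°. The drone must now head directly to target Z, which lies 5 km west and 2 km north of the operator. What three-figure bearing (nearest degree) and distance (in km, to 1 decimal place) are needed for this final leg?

210°, 4.7 km

Leg 1 (023°, 6 km): east 6 sin 23° = 2.34, north 6 cos 23° = 5.52
Leg 2 (276°, 5 km): east 5 sin 276° = -4.97, north 5 cos 276° = 0.52
Current position: (-2.63, 6.05). Target: (-5, 2). Remaining: Δeast = -2.37, Δnorth = -4.05.
Bearing = atan2(-2.37, -4.05) mod 360° = 210.38°; distance = √((-2.37)² + (-4.05)²) = 4.690 km.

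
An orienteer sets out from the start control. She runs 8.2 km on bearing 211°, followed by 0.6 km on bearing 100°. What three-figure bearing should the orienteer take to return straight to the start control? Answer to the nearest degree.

Leg 1 (211°, 8.2 km): east 8.2 sin 211° = -4.22, north 8.2 cos 211° = -7.03
Leg 2 (100°, 0.6 km): east 0.6 sin 100° = 0.59, north 0.6 cos 100° = -0.10
Net displacement: -3.63 east, -7.13 north. Direction back to start is (3.63, 7.13): bearing = atan2(3.63, 7.13) mod 360° = 26.99° ≈ 027°.

027°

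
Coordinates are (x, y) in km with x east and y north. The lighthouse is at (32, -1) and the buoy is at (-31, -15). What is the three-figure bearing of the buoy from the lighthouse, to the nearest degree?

257°

Δeast = -31 − 32 = -63.00; Δnorth = -15 − -1 = -14.00.
Bearing = atan2(Δeast, Δnorth) mod 360° = 257.47° ≈ 257°.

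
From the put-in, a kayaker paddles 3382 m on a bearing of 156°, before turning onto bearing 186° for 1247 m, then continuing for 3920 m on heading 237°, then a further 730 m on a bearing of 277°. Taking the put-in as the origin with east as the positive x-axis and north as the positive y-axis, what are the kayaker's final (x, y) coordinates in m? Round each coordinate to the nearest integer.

Leg 1 (156°, 3382 m): east 3382 sin 156° = 1375.58, north 3382 cos 156° = -3089.61
Leg 2 (186°, 1247 m): east 1247 sin 186° = -130.35, north 1247 cos 186° = -1240.17
Leg 3 (237°, 3920 m): east 3920 sin 237° = -3287.59, north 3920 cos 237° = -2134.99
Leg 4 (277°, 730 m): east 730 sin 277° = -724.56, north 730 cos 277° = 88.96
Summing: -2766.91 m east, -6375.80 m north → (-2767, -6376).

(-2767, -6376)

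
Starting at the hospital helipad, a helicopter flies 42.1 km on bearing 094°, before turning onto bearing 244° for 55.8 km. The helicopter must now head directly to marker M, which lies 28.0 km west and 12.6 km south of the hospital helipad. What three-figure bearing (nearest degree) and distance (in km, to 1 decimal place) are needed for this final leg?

Leg 1 (094°, 42.1 km): east 42.1 sin 94° = 42.00, north 42.1 cos 94° = -2.94
Leg 2 (244°, 55.8 km): east 55.8 sin 244° = -50.15, north 55.8 cos 244° = -24.46
Current position: (-8.16, -27.40). Target: (-28.0, -12.6). Remaining: Δeast = -19.84, Δnorth = 14.80.
Bearing = atan2(-19.84, 14.80) mod 360° = 306.71°; distance = √((-19.84)² + (14.80)²) = 24.755 km.

307°, 24.8 km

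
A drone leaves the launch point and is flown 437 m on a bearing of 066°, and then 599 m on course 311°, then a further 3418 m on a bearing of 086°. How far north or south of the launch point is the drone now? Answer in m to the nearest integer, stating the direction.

Leg 1 (066°, 437 m): east 437 sin 66° = 399.22, north 437 cos 66° = 177.74
Leg 2 (311°, 599 m): east 599 sin 311° = -452.07, north 599 cos 311° = 392.98
Leg 3 (086°, 3418 m): east 3418 sin 86° = 3409.67, north 3418 cos 86° = 238.43
Net north component: 809.15 m.

809 m north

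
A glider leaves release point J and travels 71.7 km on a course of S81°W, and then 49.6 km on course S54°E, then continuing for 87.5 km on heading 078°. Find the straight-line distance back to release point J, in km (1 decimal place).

Leg 1 (S81°W, 71.7 km): east 71.7 sin 261° = -70.82, north 71.7 cos 261° = -11.22
Leg 2 (S54°E, 49.6 km): east 49.6 sin 126° = 40.13, north 49.6 cos 126° = -29.15
Leg 3 (078°, 87.5 km): east 87.5 sin 78° = 85.59, north 87.5 cos 78° = 18.19
Net: 54.90 east, -22.18 north. Distance = √((54.90)² + (-22.18)²) = 59.209 km.

59.2 km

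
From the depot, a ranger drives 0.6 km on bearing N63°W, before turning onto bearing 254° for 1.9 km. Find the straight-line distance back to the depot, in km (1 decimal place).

Leg 1 (N63°W, 0.6 km): east 0.6 sin 297° = -0.53, north 0.6 cos 297° = 0.27
Leg 2 (254°, 1.9 km): east 1.9 sin 254° = -1.83, north 1.9 cos 254° = -0.52
Net: -2.36 east, -0.25 north. Distance = √((-2.36)² + (-0.25)²) = 2.374 km.

2.4 km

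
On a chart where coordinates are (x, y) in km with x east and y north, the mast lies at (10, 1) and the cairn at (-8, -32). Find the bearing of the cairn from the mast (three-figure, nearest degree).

209°

Δeast = -8 − 10 = -18.00; Δnorth = -32 − 1 = -33.00.
Bearing = atan2(Δeast, Δnorth) mod 360° = 208.61° ≈ 209°.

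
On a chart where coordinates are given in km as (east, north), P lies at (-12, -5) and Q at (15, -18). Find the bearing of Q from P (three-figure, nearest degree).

Δeast = 15 − -12 = 27.00; Δnorth = -18 − -5 = -13.00.
Bearing = atan2(Δeast, Δnorth) mod 360° = 115.71° ≈ 116°.

116°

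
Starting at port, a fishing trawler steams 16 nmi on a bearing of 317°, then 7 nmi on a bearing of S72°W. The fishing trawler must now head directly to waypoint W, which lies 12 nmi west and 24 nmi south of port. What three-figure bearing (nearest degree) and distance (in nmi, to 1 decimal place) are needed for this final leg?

Leg 1 (317°, 16 nmi): east 16 sin 317° = -10.91, north 16 cos 317° = 11.70
Leg 2 (S72°W, 7 nmi): east 7 sin 252° = -6.66, north 7 cos 252° = -2.16
Current position: (-17.57, 9.54). Target: (-12, -24). Remaining: Δeast = 5.57, Δnorth = -33.54.
Bearing = atan2(5.57, -33.54) mod 360° = 170.57°; distance = √((5.57)² + (-33.54)²) = 33.998 nmi.

171°, 34.0 nmi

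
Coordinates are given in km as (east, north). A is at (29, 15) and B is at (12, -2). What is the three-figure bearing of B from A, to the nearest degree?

225°

Δeast = 12 − 29 = -17.00; Δnorth = -2 − 15 = -17.00.
Bearing = atan2(Δeast, Δnorth) mod 360° = 225.00° ≈ 225°.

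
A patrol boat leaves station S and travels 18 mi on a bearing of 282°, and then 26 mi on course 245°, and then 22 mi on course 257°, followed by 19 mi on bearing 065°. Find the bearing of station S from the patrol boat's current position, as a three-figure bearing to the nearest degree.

085°

Leg 1 (282°, 18 mi): east 18 sin 282° = -17.61, north 18 cos 282° = 3.74
Leg 2 (245°, 26 mi): east 26 sin 245° = -23.56, north 26 cos 245° = -10.99
Leg 3 (257°, 22 mi): east 22 sin 257° = -21.44, north 22 cos 257° = -4.95
Leg 4 (065°, 19 mi): east 19 sin 65° = 17.22, north 19 cos 65° = 8.03
Net displacement: -45.39 east, -4.16 north. Direction back to start is (45.39, 4.16): bearing = atan2(45.39, 4.16) mod 360° = 84.76° ≈ 085°.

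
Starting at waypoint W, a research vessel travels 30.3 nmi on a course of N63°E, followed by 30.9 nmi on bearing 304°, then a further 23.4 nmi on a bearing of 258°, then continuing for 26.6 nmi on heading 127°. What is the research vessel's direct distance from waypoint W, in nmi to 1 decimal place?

10.2 nmi

Leg 1 (N63°E, 30.3 nmi): east 30.3 sin 63° = 27.00, north 30.3 cos 63° = 13.76
Leg 2 (304°, 30.9 nmi): east 30.9 sin 304° = -25.62, north 30.9 cos 304° = 17.28
Leg 3 (258°, 23.4 nmi): east 23.4 sin 258° = -22.89, north 23.4 cos 258° = -4.87
Leg 4 (127°, 26.6 nmi): east 26.6 sin 127° = 21.24, north 26.6 cos 127° = -16.01
Net: -0.26 east, 10.16 north. Distance = √((-0.26)² + (10.16)²) = 10.165 nmi.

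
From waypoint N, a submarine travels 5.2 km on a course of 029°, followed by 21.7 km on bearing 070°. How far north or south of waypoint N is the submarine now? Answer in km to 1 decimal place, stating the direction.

Leg 1 (029°, 5.2 km): east 5.2 sin 29° = 2.52, north 5.2 cos 29° = 4.55
Leg 2 (070°, 21.7 km): east 21.7 sin 70° = 20.39, north 21.7 cos 70° = 7.42
Net north component: 11.97 km.

12.0 km north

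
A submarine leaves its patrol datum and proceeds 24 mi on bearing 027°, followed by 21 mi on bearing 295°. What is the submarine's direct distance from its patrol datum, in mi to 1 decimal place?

Leg 1 (027°, 24 mi): east 24 sin 27° = 10.90, north 24 cos 27° = 21.38
Leg 2 (295°, 21 mi): east 21 sin 295° = -19.03, north 21 cos 295° = 8.87
Net: -8.14 east, 30.26 north. Distance = √((-8.14)² + (30.26)²) = 31.334 mi.

31.3 mi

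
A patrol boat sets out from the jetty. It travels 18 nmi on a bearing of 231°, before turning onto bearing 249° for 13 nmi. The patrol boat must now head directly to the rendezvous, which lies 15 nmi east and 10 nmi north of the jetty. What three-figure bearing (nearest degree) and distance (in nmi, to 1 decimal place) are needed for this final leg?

058°, 48.6 nmi

Leg 1 (231°, 18 nmi): east 18 sin 231° = -13.99, north 18 cos 231° = -11.33
Leg 2 (249°, 13 nmi): east 13 sin 249° = -12.14, north 13 cos 249° = -4.66
Current position: (-26.13, -15.99). Target: (15, 10). Remaining: Δeast = 41.13, Δnorth = 25.99.
Bearing = atan2(41.13, 25.99) mod 360° = 57.71°; distance = √((41.13)² + (25.99)²) = 48.648 nmi.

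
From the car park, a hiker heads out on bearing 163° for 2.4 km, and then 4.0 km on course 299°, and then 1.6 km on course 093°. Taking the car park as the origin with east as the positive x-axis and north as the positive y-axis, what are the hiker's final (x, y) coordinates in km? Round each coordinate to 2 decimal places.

(-1.20, -0.44)

Leg 1 (163°, 2.4 km): east 2.4 sin 163° = 0.70, north 2.4 cos 163° = -2.30
Leg 2 (299°, 4.0 km): east 4.0 sin 299° = -3.50, north 4.0 cos 299° = 1.94
Leg 3 (093°, 1.6 km): east 1.6 sin 93° = 1.60, north 1.6 cos 93° = -0.08
Summing: -1.20 km east, -0.44 km north → (-1.20, -0.44).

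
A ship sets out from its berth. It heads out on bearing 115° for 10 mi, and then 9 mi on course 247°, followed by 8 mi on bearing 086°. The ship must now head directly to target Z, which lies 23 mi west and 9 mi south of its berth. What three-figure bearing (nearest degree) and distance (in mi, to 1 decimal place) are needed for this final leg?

Leg 1 (115°, 10 mi): east 10 sin 115° = 9.06, north 10 cos 115° = -4.23
Leg 2 (247°, 9 mi): east 9 sin 247° = -8.28, north 9 cos 247° = -3.52
Leg 3 (086°, 8 mi): east 8 sin 86° = 7.98, north 8 cos 86° = 0.56
Current position: (8.76, -7.18). Target: (-23, -9). Remaining: Δeast = -31.76, Δnorth = -1.82.
Bearing = atan2(-31.76, -1.82) mod 360° = 266.73°; distance = √((-31.76)² + (-1.82)²) = 31.811 mi.

267°, 31.8 mi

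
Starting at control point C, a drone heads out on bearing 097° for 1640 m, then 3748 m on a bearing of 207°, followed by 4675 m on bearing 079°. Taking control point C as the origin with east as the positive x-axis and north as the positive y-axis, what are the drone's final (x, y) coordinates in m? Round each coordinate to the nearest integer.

(4515, -2647)

Leg 1 (097°, 1640 m): east 1640 sin 97° = 1627.78, north 1640 cos 97° = -199.87
Leg 2 (207°, 3748 m): east 3748 sin 207° = -1701.56, north 3748 cos 207° = -3339.49
Leg 3 (079°, 4675 m): east 4675 sin 79° = 4589.11, north 4675 cos 79° = 892.03
Summing: 4515.33 m east, -2647.33 m north → (4515, -2647).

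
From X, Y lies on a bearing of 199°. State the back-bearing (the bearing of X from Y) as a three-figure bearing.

Back-bearing = 199° − 180° = 019°.

019°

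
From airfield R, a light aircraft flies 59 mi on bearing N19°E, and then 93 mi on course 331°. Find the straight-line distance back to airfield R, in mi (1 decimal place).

139.5 mi

Leg 1 (N19°E, 59 mi): east 59 sin 19° = 19.21, north 59 cos 19° = 55.79
Leg 2 (331°, 93 mi): east 93 sin 331° = -45.09, north 93 cos 331° = 81.34
Net: -25.88 east, 137.13 north. Distance = √((-25.88)² + (137.13)²) = 139.546 mi.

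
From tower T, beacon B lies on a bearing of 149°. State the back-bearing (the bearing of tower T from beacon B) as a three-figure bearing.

Back-bearing = 149° + 180° = 329°.

329°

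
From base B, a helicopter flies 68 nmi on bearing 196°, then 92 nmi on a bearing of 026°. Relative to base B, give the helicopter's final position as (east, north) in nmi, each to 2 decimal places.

Leg 1 (196°, 68 nmi): east 68 sin 196° = -18.74, north 68 cos 196° = -65.37
Leg 2 (026°, 92 nmi): east 92 sin 26° = 40.33, north 92 cos 26° = 82.69
Summing: 21.59 nmi east, 17.32 nmi north → (21.59, 17.32).

(21.59, 17.32)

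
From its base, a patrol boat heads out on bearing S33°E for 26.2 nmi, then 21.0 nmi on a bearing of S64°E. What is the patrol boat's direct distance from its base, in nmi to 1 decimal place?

Leg 1 (S33°E, 26.2 nmi): east 26.2 sin 147° = 14.27, north 26.2 cos 147° = -21.97
Leg 2 (S64°E, 21.0 nmi): east 21.0 sin 116° = 18.87, north 21.0 cos 116° = -9.21
Net: 33.14 east, -31.18 north. Distance = √((33.14)² + (-31.18)²) = 45.505 nmi.

45.5 nmi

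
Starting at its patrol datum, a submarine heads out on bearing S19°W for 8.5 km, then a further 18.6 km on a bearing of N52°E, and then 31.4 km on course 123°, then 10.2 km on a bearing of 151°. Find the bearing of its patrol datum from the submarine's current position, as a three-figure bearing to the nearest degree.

298°

Leg 1 (S19°W, 8.5 km): east 8.5 sin 199° = -2.77, north 8.5 cos 199° = -8.04
Leg 2 (N52°E, 18.6 km): east 18.6 sin 52° = 14.66, north 18.6 cos 52° = 11.45
Leg 3 (123°, 31.4 km): east 31.4 sin 123° = 26.33, north 31.4 cos 123° = -17.10
Leg 4 (151°, 10.2 km): east 10.2 sin 151° = 4.95, north 10.2 cos 151° = -8.92
Net displacement: 43.17 east, -22.61 north. Direction back to start is (-43.17, 22.61): bearing = atan2(-43.17, 22.61) mod 360° = 297.64° ≈ 298°.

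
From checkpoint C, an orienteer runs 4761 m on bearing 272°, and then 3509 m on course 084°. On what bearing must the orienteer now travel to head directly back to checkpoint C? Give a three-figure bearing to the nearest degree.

Leg 1 (272°, 4761 m): east 4761 sin 272° = -4758.10, north 4761 cos 272° = 166.16
Leg 2 (084°, 3509 m): east 3509 sin 84° = 3489.78, north 3509 cos 84° = 366.79
Net displacement: -1268.32 east, 532.95 north. Direction back to start is (1268.32, -532.95): bearing = atan2(1268.32, -532.95) mod 360° = 112.79° ≈ 113°.

113°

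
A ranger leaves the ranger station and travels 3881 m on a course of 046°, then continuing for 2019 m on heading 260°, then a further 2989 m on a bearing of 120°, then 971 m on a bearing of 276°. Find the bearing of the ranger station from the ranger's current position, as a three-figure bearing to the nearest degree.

Leg 1 (046°, 3881 m): east 3881 sin 46° = 2791.76, north 3881 cos 46° = 2695.97
Leg 2 (260°, 2019 m): east 2019 sin 260° = -1988.33, north 2019 cos 260° = -350.60
Leg 3 (120°, 2989 m): east 2989 sin 120° = 2588.55, north 2989 cos 120° = -1494.50
Leg 4 (276°, 971 m): east 971 sin 276° = -965.68, north 971 cos 276° = 101.50
Net displacement: 2426.30 east, 952.37 north. Direction back to start is (-2426.30, -952.37): bearing = atan2(-2426.30, -952.37) mod 360° = 248.57° ≈ 249°.

249°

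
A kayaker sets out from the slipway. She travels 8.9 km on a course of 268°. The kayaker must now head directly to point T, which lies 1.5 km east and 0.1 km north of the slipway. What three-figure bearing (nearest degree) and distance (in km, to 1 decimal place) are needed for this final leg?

Leg 1 (268°, 8.9 km): east 8.9 sin 268° = -8.89, north 8.9 cos 268° = -0.31
Current position: (-8.89, -0.31). Target: (1.5, 0.1). Remaining: Δeast = 10.39, Δnorth = 0.41.
Bearing = atan2(10.39, 0.41) mod 360° = 87.74°; distance = √((10.39)² + (0.41)²) = 10.403 km.

088°, 10.4 km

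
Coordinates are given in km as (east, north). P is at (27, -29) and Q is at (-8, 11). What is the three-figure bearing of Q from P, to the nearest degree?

Δeast = -8 − 27 = -35.00; Δnorth = 11 − -29 = 40.00.
Bearing = atan2(Δeast, Δnorth) mod 360° = 318.81° ≈ 319°.

319°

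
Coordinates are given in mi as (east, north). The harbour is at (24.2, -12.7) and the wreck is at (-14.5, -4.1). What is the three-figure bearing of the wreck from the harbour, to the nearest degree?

283°

Δeast = -14.5 − 24.2 = -38.70; Δnorth = -4.1 − -12.7 = 8.60.
Bearing = atan2(Δeast, Δnorth) mod 360° = 282.53° ≈ 283°.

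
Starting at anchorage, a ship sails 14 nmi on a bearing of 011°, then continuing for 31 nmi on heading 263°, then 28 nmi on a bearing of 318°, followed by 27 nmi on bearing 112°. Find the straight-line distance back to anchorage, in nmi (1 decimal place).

Leg 1 (011°, 14 nmi): east 14 sin 11° = 2.67, north 14 cos 11° = 13.74
Leg 2 (263°, 31 nmi): east 31 sin 263° = -30.77, north 31 cos 263° = -3.78
Leg 3 (318°, 28 nmi): east 28 sin 318° = -18.74, north 28 cos 318° = 20.81
Leg 4 (112°, 27 nmi): east 27 sin 112° = 25.03, north 27 cos 112° = -10.11
Net: -21.80 east, 20.66 north. Distance = √((-21.80)² + (20.66)²) = 30.033 nmi.

30.0 nmi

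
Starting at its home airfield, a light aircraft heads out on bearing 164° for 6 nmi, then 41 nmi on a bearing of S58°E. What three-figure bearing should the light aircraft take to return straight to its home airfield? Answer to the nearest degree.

307°

Leg 1 (164°, 6 nmi): east 6 sin 164° = 1.65, north 6 cos 164° = -5.77
Leg 2 (S58°E, 41 nmi): east 41 sin 122° = 34.77, north 41 cos 122° = -21.73
Net displacement: 36.42 east, -27.49 north. Direction back to start is (-36.42, 27.49): bearing = atan2(-36.42, 27.49) mod 360° = 307.05° ≈ 307°.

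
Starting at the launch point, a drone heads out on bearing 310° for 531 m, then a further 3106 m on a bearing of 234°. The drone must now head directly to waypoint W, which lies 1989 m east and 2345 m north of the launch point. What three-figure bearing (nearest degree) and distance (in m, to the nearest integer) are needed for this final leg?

Leg 1 (310°, 531 m): east 531 sin 310° = -406.77, north 531 cos 310° = 341.32
Leg 2 (234°, 3106 m): east 3106 sin 234° = -2512.81, north 3106 cos 234° = -1825.66
Current position: (-2919.58, -1484.34). Target: (1989, 2345). Remaining: Δeast = 4908.58, Δnorth = 3829.34.
Bearing = atan2(4908.58, 3829.34) mod 360° = 52.04°; distance = √((4908.58)² + (3829.34)²) = 6225.590 m.

052°, 6226 m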